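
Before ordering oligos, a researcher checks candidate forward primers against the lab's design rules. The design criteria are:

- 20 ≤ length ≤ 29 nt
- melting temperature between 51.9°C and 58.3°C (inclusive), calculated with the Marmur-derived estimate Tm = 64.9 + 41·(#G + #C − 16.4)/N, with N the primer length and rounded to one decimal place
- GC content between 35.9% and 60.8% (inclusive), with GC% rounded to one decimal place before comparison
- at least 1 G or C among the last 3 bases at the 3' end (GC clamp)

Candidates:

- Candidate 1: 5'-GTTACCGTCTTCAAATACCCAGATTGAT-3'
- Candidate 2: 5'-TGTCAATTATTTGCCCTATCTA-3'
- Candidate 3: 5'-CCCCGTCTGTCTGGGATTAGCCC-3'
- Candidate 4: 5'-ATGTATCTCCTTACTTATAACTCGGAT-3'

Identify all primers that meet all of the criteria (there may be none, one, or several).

Candidate 1 (28 nt, A=8 T=9 G=4 C=7): length 28 ✓; Tm = 64.9 + 41·(11 − 16.4)/28 = 57.0°C ✓; GC 11/28 = 39.3% ✓; 3' end GAT has 1 G/C ✓ — passes.
Candidate 2 (22 nt, A=5 T=10 G=2 C=5): length 22 ✓; Tm = 64.9 + 41·(7 − 16.4)/22 = 47.4°C, outside 51.9–58.3°C ✗; GC 7/22 = 31.8%, outside 35.9–60.8% ✗; 3' end CTA has 1 G/C ✓ — fails.
Candidate 3 (23 nt, A=2 T=6 G=6 C=9): length 23 ✓; Tm = 64.9 + 41·(15 − 16.4)/23 = 62.4°C, outside 51.9–58.3°C ✗; GC 15/23 = 65.2%, outside 35.9–60.8% ✗; 3' end CCC has 3 G/C ✓ — fails.
Candidate 4 (27 nt, A=7 T=11 G=3 C=6): length 27 ✓; Tm = 64.9 + 41·(9 − 16.4)/27 = 53.7°C ✓; GC 9/27 = 33.3%, outside 35.9–60.8% ✗; 3' end GAT has 1 G/C ✓ — fails.

Candidate 1 only.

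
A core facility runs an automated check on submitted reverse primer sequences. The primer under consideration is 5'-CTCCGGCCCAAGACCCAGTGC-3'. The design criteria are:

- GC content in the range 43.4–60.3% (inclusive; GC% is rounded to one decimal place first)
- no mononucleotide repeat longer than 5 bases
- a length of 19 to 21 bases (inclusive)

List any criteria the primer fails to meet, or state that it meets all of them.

Fails: GC content.

Base counts: A=4, T=2, G=5, C=10 (length 21).
GC content: GC 15/21 = 71.4%, outside 43.4–60.3% ✗
homopolymer run: longest run = 3 ✓
length: length 21 ✓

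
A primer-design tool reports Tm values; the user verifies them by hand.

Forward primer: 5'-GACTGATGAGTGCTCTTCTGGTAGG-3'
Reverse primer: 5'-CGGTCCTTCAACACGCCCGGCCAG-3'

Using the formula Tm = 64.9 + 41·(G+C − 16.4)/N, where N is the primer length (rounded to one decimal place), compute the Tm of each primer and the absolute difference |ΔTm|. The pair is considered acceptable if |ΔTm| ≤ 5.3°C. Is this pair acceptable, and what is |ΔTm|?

|ΔTm| = 6.6°C; the pair is not acceptable.

Forward: G+C = 13, N = 25 → Tm = 64.9 + 41·(13 − 16.4)/25 = 59.3°C.
Reverse: G+C = 17, N = 24 → Tm = 64.9 + 41·(17 − 16.4)/24 = 65.9°C.
|ΔTm| = |59.3 − 65.9| = 6.6°C, > 5.3°C.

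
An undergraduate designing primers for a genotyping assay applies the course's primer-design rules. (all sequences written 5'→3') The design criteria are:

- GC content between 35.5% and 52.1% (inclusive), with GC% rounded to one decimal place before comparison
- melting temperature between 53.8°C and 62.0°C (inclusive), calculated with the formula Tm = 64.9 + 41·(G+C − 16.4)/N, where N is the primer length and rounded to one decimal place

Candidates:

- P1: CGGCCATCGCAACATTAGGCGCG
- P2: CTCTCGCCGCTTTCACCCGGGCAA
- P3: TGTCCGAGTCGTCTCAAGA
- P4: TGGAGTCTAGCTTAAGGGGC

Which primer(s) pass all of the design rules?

P1 (23 nt, A=5 T=3 G=7 C=8): GC 15/23 = 65.2%, outside 35.5–52.1% ✗; Tm = 64.9 + 41·(15 − 16.4)/23 = 62.4°C, outside 53.8–62.0°C ✗ — fails.
P2 (24 nt, A=3 T=5 G=5 C=11): GC 16/24 = 66.7%, outside 35.5–52.1% ✗; Tm = 64.9 + 41·(16 − 16.4)/24 = 64.2°C, outside 53.8–62.0°C ✗ — fails.
P3 (19 nt, A=4 T=5 G=5 C=5): GC 10/19 = 52.6%, outside 35.5–52.1% ✗; Tm = 64.9 + 41·(10 − 16.4)/19 = 51.1°C, outside 53.8–62.0°C ✗ — fails.
P4 (20 nt, A=4 T=5 G=8 C=3): GC 11/20 = 55.0%, outside 35.5–52.1% ✗; Tm = 64.9 + 41·(11 − 16.4)/20 = 53.8°C ✓ — fails.

None of the candidates satisfy all criteria.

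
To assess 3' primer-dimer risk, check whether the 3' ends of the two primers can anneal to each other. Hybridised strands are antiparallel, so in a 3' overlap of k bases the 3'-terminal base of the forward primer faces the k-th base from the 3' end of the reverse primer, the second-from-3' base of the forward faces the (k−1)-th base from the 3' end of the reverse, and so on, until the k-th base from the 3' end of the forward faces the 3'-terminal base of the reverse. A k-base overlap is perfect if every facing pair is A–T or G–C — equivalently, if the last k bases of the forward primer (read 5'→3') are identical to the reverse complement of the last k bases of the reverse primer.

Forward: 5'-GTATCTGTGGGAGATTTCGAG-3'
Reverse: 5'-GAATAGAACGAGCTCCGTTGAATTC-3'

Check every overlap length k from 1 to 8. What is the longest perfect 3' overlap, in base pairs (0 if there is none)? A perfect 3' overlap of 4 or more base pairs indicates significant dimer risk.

Last 8 bases (5'→3') — forward …ATTTCGAG, reverse …TTGAATTC.
Reverse complement of the reverse primer's last 8 bases: GAATTCAA; its first k bases are the reverse complement of the reverse primer's last k bases, so a perfect k-base overlap needs the forward primer's last k bases to equal them.
Comparing (forward last k vs required): k=1: G vs G ✓; k=2: AG vs GA ✗; k=3: GAG vs GAA ✗; k=4: CGAG vs GAAT ✗; k=5: TCGAG vs GAATT ✗; k=6: TTCGAG vs GAATTC ✗; k=7: TTTCGAG vs GAATTCA ✗; k=8: ATTTCGAG vs GAATTCAA ✗.
Only k = 1 is perfect, so the longest perfect 3' overlap is 1.

Longest perfect overlap: 1 complementary base pair; below the dimer-risk threshold (threshold 4).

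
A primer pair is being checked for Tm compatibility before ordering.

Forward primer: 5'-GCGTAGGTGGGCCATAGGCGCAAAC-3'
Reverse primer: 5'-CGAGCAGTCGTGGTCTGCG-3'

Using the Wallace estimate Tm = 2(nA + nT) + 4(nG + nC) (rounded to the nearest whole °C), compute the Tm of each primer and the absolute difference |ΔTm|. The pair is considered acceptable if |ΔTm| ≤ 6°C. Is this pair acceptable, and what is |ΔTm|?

Forward: A=6 T=3 G=10 C=6 → Tm = 2·9 + 4·16 = 82°C.
Reverse: A=2 T=4 G=8 C=5 → Tm = 2·6 + 4·13 = 64°C.
|ΔTm| = |82 − 64| = 18°C, > 6°C.

|ΔTm| = 18°C; the pair is not acceptable.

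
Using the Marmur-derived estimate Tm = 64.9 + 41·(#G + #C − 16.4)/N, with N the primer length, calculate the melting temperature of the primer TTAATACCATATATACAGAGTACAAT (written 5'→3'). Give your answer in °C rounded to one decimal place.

Base counts: A=12, T=8, G=2, C=4; G+C = 6, N = 26.
Tm = 64.9 + 41·(6 − 16.4)/26 = 64.9 + -426.40/26 = 48.5°C.

48.5°C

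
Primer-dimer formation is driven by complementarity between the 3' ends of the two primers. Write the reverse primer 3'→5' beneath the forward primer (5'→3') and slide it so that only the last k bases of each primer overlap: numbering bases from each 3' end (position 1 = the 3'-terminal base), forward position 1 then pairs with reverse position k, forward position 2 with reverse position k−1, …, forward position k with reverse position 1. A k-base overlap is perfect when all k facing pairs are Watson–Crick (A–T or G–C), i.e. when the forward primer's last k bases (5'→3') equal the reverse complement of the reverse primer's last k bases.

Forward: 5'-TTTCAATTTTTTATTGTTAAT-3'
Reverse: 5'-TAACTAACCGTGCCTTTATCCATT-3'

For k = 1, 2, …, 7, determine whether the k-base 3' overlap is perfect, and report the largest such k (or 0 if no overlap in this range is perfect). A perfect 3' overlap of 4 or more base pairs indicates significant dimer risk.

Last 7 bases (5'→3') — forward …TGTTAAT, reverse …ATCCATT.
Reverse complement of the reverse primer's last 7 bases: AATGGAT; its first k bases are the reverse complement of the reverse primer's last k bases, so a perfect k-base overlap needs the forward primer's last k bases to equal them.
Comparing (forward last k vs required): k=1: T vs A ✗; k=2: AT vs AA ✗; k=3: AAT vs AAT ✓; k=4: TAAT vs AATG ✗; k=5: TTAAT vs AATGG ✗; k=6: GTTAAT vs AATGGA ✗; k=7: TGTTAAT vs AATGGAT ✗.
Only k = 3 is perfect, so the longest perfect 3' overlap is 3.

Longest perfect overlap: 3 complementary base pairs; below the dimer-risk threshold (threshold 4).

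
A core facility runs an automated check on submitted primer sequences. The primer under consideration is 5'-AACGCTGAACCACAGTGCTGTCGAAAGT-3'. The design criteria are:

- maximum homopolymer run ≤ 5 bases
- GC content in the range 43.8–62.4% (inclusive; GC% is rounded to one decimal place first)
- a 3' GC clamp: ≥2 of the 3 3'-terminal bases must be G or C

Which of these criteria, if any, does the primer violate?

Base counts: A=9, T=5, G=7, C=7 (length 28).
homopolymer run: longest run = 3 ✓
GC content: GC 14/28 = 50.0% ✓
GC clamp: 3' end AGT has 1 G/C, need ≥2 ✗

Fails: GC clamp.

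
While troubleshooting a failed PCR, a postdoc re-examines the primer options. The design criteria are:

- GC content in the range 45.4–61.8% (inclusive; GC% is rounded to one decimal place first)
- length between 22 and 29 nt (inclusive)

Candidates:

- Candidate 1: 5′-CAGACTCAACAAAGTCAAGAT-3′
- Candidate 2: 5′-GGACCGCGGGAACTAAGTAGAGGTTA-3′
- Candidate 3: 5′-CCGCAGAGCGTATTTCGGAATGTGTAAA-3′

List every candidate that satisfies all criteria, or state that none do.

Candidate 2 and Candidate 3.

Candidate 1 (21 nt, A=10 T=3 G=3 C=5): GC 8/21 = 38.1%, outside 45.4–61.8% ✗; length 21, outside 22–29 ✗ — fails.
Candidate 2 (26 nt, A=8 T=4 G=10 C=4): GC 14/26 = 53.8% ✓; length 26 ✓ — passes.
Candidate 3 (28 nt, A=8 T=7 G=8 C=5): GC 13/28 = 46.4% ✓; length 28 ✓ — passes.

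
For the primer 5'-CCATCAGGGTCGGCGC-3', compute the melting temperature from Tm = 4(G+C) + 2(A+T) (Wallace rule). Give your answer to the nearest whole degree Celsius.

56°C

Base counts: A=2, T=2, G=6, C=6 (length 16).
Tm = 2·(2+2) + 4·(6+6) = 2·4 + 4·12 = 8 + 48 = 56°C.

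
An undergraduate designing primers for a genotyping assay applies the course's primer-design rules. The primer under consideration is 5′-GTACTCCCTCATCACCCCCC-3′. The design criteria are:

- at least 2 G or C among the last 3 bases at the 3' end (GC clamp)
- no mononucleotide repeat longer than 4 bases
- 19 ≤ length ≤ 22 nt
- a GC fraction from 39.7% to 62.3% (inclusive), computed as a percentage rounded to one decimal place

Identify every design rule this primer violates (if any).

Fails: homopolymer run, GC content.

Base counts: A=3, T=4, G=1, C=12 (length 20).
GC clamp: 3' end CCC has 3 G/C ✓
homopolymer run: longest run = 6, exceeds 4 ✗
length: length 20 ✓
GC content: GC 13/20 = 65.0%, outside 39.7–62.3% ✗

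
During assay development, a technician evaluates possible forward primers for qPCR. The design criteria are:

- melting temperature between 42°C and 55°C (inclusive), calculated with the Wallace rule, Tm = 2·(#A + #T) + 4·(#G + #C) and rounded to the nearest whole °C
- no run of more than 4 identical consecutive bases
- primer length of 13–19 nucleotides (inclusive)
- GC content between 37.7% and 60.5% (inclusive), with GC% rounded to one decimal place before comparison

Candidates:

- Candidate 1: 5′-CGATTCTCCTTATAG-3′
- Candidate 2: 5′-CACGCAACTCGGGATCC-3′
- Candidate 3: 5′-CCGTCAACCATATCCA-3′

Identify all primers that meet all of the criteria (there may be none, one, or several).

Candidate 1 and Candidate 3.

Candidate 1 (15 nt, A=3 T=6 G=2 C=4): Tm = 2·9 + 4·6 = 42°C ✓; longest run = 2 ✓; length 15 ✓; GC 6/15 = 40.0% ✓ — passes.
Candidate 2 (17 nt, A=4 T=2 G=4 C=7): Tm = 2·6 + 4·11 = 56°C, outside 42–55°C ✗; longest run = 3 ✓; length 17 ✓; GC 11/17 = 64.7%, outside 37.7–60.5% ✗ — fails.
Candidate 3 (16 nt, A=5 T=3 G=1 C=7): Tm = 2·8 + 4·8 = 48°C ✓; longest run = 2 ✓; length 16 ✓; GC 8/16 = 50.0% ✓ — passes.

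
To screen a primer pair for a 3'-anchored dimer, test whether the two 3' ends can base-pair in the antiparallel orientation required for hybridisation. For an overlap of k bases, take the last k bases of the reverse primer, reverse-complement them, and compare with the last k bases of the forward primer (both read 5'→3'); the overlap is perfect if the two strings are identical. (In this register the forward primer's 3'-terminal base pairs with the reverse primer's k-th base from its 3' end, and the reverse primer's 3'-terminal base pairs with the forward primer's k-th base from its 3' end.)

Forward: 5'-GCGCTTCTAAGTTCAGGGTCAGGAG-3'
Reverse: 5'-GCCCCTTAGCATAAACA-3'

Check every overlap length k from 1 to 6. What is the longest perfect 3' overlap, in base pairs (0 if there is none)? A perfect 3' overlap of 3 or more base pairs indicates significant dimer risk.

Last 6 bases (5'→3') — forward …CAGGAG, reverse …TAAACA.
Reverse complement of the reverse primer's last 6 bases: TGTTTA; its first k bases are the reverse complement of the reverse primer's last k bases, so a perfect k-base overlap needs the forward primer's last k bases to equal them.
Comparing (forward last k vs required): k=1: G vs T ✗; k=2: AG vs TG ✗; k=3: GAG vs TGT ✗; k=4: GGAG vs TGTT ✗; k=5: AGGAG vs TGTTT ✗; k=6: CAGGAG vs TGTTTA ✗.
No overlap length from 1 to 6 is perfect, so the longest perfect 3' overlap is 0.

Longest perfect overlap: 0 complementary base pairs; below the dimer-risk threshold (threshold 3).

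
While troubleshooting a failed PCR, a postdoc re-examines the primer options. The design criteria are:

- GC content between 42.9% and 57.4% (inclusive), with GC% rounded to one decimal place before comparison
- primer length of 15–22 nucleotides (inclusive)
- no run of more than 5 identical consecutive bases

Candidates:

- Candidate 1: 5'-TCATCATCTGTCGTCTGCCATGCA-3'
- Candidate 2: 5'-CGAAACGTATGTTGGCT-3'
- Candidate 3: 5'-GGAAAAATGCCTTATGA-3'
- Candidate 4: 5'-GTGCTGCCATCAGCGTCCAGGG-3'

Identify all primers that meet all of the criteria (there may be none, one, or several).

Candidate 2 only.

Candidate 1 (24 nt, A=4 T=8 G=4 C=8): GC 12/24 = 50.0% ✓; length 24, outside 15–22 ✗; longest run = 2 ✓ — fails.
Candidate 2 (17 nt, A=4 T=5 G=5 C=3): GC 8/17 = 47.1% ✓; length 17 ✓; longest run = 3 ✓ — passes.
Candidate 3 (17 nt, A=7 T=4 G=4 C=2): GC 6/17 = 35.3%, outside 42.9–57.4% ✗; length 17 ✓; longest run = 5 ✓ — fails.
Candidate 4 (22 nt, A=3 T=4 G=8 C=7): GC 15/22 = 68.2%, outside 42.9–57.4% ✗; length 22 ✓; longest run = 3 ✓ — fails.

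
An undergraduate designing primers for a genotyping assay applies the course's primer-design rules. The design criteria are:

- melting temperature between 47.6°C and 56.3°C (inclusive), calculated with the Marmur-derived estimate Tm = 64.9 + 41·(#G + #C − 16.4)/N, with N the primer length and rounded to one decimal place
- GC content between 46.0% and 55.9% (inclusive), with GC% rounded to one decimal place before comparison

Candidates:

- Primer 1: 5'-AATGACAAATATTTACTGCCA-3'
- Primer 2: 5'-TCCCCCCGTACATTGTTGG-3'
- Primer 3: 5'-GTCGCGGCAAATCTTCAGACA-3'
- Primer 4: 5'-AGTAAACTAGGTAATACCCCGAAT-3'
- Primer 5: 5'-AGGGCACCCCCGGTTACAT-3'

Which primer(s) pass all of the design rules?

Primer 3 only.

Primer 1 (21 nt, A=9 T=6 G=2 C=4): Tm = 64.9 + 41·(6 − 16.4)/21 = 44.6°C, outside 47.6–56.3°C ✗; GC 6/21 = 28.6%, outside 46.0–55.9% ✗ — fails.
Primer 2 (19 nt, A=2 T=6 G=4 C=7): Tm = 64.9 + 41·(11 − 16.4)/19 = 53.2°C ✓; GC 11/19 = 57.9%, outside 46.0–55.9% ✗ — fails.
Primer 3 (21 nt, A=6 T=4 G=5 C=6): Tm = 64.9 + 41·(11 − 16.4)/21 = 54.4°C ✓; GC 11/21 = 52.4% ✓ — passes.
Primer 4 (24 nt, A=10 T=5 G=4 C=5): Tm = 64.9 + 41·(9 − 16.4)/24 = 52.3°C ✓; GC 9/24 = 37.5%, outside 46.0–55.9% ✗ — fails.
Primer 5 (19 nt, A=4 T=3 G=5 C=7): Tm = 64.9 + 41·(12 − 16.4)/19 = 55.4°C ✓; GC 12/19 = 63.2%, outside 46.0–55.9% ✗ — fails.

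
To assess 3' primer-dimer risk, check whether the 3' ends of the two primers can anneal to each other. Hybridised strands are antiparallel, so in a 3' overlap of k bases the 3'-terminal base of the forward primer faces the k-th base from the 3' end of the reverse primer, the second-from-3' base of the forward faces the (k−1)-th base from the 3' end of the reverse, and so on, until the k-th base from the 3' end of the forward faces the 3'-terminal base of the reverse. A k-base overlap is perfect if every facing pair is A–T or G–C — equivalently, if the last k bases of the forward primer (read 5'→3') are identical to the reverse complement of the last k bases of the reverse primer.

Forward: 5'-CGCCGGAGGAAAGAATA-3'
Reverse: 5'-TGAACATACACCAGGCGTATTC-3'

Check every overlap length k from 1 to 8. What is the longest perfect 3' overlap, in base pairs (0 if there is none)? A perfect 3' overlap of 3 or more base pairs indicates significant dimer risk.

Last 8 bases (5'→3') — forward …AAAGAATA, reverse …GCGTATTC.
Reverse complement of the reverse primer's last 8 bases: GAATACGC; its first k bases are the reverse complement of the reverse primer's last k bases, so a perfect k-base overlap needs the forward primer's last k bases to equal them.
Comparing (forward last k vs required): k=1: A vs G ✗; k=2: TA vs GA ✗; k=3: ATA vs GAA ✗; k=4: AATA vs GAAT ✗; k=5: GAATA vs GAATA ✓; k=6: AGAATA vs GAATAC ✗; k=7: AAGAATA vs GAATACG ✗; k=8: AAAGAATA vs GAATACGC ✗.
Only k = 5 is perfect, so the longest perfect 3' overlap is 5.

Longest perfect overlap: 5 complementary base pairs; significant dimer risk (threshold 3).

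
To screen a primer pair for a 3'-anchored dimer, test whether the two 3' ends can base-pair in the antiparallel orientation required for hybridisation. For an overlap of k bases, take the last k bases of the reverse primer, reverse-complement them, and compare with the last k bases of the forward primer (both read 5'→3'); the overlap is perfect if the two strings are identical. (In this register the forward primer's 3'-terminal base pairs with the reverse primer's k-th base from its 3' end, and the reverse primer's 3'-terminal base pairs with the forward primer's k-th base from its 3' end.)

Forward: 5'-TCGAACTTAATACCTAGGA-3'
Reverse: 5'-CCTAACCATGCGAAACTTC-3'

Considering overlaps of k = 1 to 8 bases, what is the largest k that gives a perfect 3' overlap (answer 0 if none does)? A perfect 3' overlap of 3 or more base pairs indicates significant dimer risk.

Last 8 bases (5'→3') — forward …ACCTAGGA, reverse …GAAACTTC.
Reverse complement of the reverse primer's last 8 bases: GAAGTTTC; its first k bases are the reverse complement of the reverse primer's last k bases, so a perfect k-base overlap needs the forward primer's last k bases to equal them.
Comparing (forward last k vs required): k=1: A vs G ✗; k=2: GA vs GA ✓; k=3: GGA vs GAA ✗; k=4: AGGA vs GAAG ✗; k=5: TAGGA vs GAAGT ✗; k=6: CTAGGA vs GAAGTT ✗; k=7: CCTAGGA vs GAAGTTT ✗; k=8: ACCTAGGA vs GAAGTTTC ✗.
Only k = 2 is perfect, so the longest perfect 3' overlap is 2.

Longest perfect overlap: 2 complementary base pairs; below the dimer-risk threshold (threshold 3).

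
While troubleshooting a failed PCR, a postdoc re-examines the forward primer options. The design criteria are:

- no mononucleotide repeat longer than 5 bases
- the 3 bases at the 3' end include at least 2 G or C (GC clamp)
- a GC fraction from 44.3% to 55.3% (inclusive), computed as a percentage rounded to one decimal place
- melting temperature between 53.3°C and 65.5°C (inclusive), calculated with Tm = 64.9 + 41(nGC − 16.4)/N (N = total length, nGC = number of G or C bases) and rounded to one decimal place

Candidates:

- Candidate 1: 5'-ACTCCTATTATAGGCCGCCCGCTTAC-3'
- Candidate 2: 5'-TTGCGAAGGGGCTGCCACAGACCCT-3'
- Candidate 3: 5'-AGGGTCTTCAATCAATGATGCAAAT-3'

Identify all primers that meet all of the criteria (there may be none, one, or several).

None of the candidates satisfy all criteria.

Candidate 1 (26 nt, A=5 T=7 G=4 C=10): longest run = 3 ✓; 3' end TAC has 1 G/C, need ≥2 ✗; GC 14/26 = 53.8% ✓; Tm = 64.9 + 41·(14 − 16.4)/26 = 61.1°C ✓ — fails.
Candidate 2 (25 nt, A=5 T=4 G=8 C=8): longest run = 4 ✓; 3' end CCT has 2 G/C ✓; GC 16/25 = 64.0%, outside 44.3–55.3% ✗; Tm = 64.9 + 41·(16 − 16.4)/25 = 64.2°C ✓ — fails.
Candidate 3 (25 nt, A=9 T=7 G=5 C=4): longest run = 3 ✓; 3' end AAT has 0 G/C, need ≥2 ✗; GC 9/25 = 36.0%, outside 44.3–55.3% ✗; Tm = 64.9 + 41·(9 − 16.4)/25 = 52.8°C, outside 53.3–65.5°C ✗ — fails.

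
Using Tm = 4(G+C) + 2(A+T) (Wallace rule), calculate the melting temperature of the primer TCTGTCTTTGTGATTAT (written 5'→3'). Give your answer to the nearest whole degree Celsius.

44°C

Base counts: A=2, T=10, G=3, C=2 (length 17).
Tm = 2·(2+10) + 4·(3+2) = 2·12 + 4·5 = 24 + 20 = 44°C.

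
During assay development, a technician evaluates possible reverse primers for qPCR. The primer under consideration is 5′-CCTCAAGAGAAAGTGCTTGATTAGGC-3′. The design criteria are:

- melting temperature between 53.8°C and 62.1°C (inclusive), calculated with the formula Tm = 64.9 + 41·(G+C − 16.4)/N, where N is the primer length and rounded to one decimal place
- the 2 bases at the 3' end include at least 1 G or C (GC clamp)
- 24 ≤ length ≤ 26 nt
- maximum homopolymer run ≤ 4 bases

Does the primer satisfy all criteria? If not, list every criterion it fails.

Meets all criteria.

Base counts: A=8, T=6, G=7, C=5 (length 26).
Tm: Tm = 64.9 + 41·(12 − 16.4)/26 = 58.0°C ✓
GC clamp: 3' end GC has 2 G/C ✓
length: length 26 ✓
homopolymer run: longest run = 3 ✓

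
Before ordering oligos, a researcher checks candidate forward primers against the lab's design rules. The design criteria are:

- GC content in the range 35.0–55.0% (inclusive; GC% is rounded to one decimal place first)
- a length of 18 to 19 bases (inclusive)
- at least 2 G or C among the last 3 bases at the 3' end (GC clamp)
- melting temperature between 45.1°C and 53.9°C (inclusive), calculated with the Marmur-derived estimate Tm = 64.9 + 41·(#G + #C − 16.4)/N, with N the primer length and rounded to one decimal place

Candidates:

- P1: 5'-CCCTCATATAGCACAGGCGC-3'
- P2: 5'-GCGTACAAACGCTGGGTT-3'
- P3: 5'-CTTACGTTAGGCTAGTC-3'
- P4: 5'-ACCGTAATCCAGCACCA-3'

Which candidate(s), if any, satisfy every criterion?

None of the candidates satisfy all criteria.

P1 (20 nt, A=5 T=3 G=4 C=8): GC 12/20 = 60.0%, outside 35.0–55.0% ✗; length 20, outside 18–19 ✗; 3' end CGC has 3 G/C ✓; Tm = 64.9 + 41·(12 − 16.4)/20 = 55.9°C, outside 45.1–53.9°C ✗ — fails.
P2 (18 nt, A=4 T=4 G=6 C=4): GC 10/18 = 55.6%, outside 35.0–55.0% ✗; length 18 ✓; 3' end GTT has 1 G/C, need ≥2 ✗; Tm = 64.9 + 41·(10 − 16.4)/18 = 50.3°C ✓ — fails.
P3 (17 nt, A=3 T=6 G=4 C=4): GC 8/17 = 47.1% ✓; length 17, outside 18–19 ✗; 3' end GTC has 2 G/C ✓; Tm = 64.9 + 41·(8 − 16.4)/17 = 44.6°C, outside 45.1–53.9°C ✗ — fails.
P4 (17 nt, A=6 T=2 G=2 C=7): GC 9/17 = 52.9% ✓; length 17, outside 18–19 ✗; 3' end CCA has 2 G/C ✓; Tm = 64.9 + 41·(9 − 16.4)/17 = 47.1°C ✓ — fails.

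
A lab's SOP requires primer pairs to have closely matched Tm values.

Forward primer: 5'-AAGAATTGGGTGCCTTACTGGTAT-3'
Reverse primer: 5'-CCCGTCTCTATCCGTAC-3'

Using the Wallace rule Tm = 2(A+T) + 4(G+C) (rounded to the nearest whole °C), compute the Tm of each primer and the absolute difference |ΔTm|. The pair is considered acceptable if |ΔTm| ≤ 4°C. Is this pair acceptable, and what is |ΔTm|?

Forward: A=6 T=8 G=7 C=3 → Tm = 2·14 + 4·10 = 68°C.
Reverse: A=2 T=5 G=2 C=8 → Tm = 2·7 + 4·10 = 54°C.
|ΔTm| = |68 − 54| = 14°C, > 4°C.

|ΔTm| = 14°C; the pair is not acceptable.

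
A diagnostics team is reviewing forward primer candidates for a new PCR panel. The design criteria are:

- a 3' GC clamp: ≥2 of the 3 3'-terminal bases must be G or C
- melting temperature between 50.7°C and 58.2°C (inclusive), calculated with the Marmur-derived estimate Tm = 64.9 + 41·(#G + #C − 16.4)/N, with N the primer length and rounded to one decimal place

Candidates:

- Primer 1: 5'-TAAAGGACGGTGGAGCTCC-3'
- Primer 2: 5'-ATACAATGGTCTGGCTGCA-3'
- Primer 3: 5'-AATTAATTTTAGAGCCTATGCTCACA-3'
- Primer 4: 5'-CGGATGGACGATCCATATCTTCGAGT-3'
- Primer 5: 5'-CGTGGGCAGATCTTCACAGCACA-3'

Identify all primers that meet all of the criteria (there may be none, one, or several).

Primer 1 (19 nt, A=5 T=3 G=7 C=4): 3' end TCC has 2 G/C ✓; Tm = 64.9 + 41·(11 − 16.4)/19 = 53.2°C ✓ — passes.
Primer 2 (19 nt, A=5 T=5 G=5 C=4): 3' end GCA has 2 G/C ✓; Tm = 64.9 + 41·(9 − 16.4)/19 = 48.9°C, outside 50.7–58.2°C ✗ — fails.
Primer 3 (26 nt, A=9 T=9 G=3 C=5): 3' end ACA has 1 G/C, need ≥2 ✗; Tm = 64.9 + 41·(8 − 16.4)/26 = 51.7°C ✓ — fails.
Primer 4 (26 nt, A=6 T=7 G=7 C=6): 3' end AGT has 1 G/C, need ≥2 ✗; Tm = 64.9 + 41·(13 − 16.4)/26 = 59.5°C, outside 50.7–58.2°C ✗ — fails.
Primer 5 (23 nt, A=6 T=4 G=6 C=7): 3' end ACA has 1 G/C, need ≥2 ✗; Tm = 64.9 + 41·(13 − 16.4)/23 = 58.8°C, outside 50.7–58.2°C ✗ — fails.

Primer 1 only.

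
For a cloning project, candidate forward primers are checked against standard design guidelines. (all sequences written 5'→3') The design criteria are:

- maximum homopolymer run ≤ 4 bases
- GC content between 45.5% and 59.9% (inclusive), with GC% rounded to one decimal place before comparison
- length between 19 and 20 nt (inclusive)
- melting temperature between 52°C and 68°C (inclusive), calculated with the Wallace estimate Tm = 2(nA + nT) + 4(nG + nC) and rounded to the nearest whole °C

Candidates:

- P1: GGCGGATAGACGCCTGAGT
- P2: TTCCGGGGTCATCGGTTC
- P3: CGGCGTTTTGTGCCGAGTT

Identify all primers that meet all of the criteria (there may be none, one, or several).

P3 only.

P1 (19 nt, A=4 T=3 G=8 C=4): longest run = 2 ✓; GC 12/19 = 63.2%, outside 45.5–59.9% ✗; length 19 ✓; Tm = 2·7 + 4·12 = 62°C ✓ — fails.
P2 (18 nt, A=1 T=6 G=6 C=5): longest run = 4 ✓; GC 11/18 = 61.1%, outside 45.5–59.9% ✗; length 18, outside 19–20 ✗; Tm = 2·7 + 4·11 = 58°C ✓ — fails.
P3 (19 nt, A=1 T=7 G=7 C=4): longest run = 4 ✓; GC 11/19 = 57.9% ✓; length 19 ✓; Tm = 2·8 + 4·11 = 60°C ✓ — passes.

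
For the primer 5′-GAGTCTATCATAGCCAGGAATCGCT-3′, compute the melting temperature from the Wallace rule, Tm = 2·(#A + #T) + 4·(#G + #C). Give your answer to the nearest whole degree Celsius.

Base counts: A=7, T=6, G=6, C=6 (length 25).
Tm = 2·(7+6) + 4·(6+6) = 2·13 + 4·12 = 26 + 48 = 74°C.

74°C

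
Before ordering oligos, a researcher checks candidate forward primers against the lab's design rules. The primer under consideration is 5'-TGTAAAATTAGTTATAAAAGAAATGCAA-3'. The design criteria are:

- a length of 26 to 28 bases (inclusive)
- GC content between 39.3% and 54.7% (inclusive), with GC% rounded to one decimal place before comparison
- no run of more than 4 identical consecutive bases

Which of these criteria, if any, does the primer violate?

Base counts: A=15, T=8, G=4, C=1 (length 28).
length: length 28 ✓
GC content: GC 5/28 = 17.9%, outside 39.3–54.7% ✗
homopolymer run: longest run = 4 ✓

Fails: GC content.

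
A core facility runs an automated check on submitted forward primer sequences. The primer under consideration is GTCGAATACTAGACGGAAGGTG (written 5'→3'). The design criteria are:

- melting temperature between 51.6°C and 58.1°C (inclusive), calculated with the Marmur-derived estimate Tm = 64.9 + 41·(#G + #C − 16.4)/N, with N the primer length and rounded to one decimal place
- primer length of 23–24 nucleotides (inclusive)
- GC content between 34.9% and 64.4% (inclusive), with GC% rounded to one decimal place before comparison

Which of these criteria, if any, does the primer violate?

Base counts: A=7, T=4, G=8, C=3 (length 22).
Tm: Tm = 64.9 + 41·(11 − 16.4)/22 = 54.8°C ✓
length: length 22, outside 23–24 ✗
GC content: GC 11/22 = 50.0% ✓

Fails: length.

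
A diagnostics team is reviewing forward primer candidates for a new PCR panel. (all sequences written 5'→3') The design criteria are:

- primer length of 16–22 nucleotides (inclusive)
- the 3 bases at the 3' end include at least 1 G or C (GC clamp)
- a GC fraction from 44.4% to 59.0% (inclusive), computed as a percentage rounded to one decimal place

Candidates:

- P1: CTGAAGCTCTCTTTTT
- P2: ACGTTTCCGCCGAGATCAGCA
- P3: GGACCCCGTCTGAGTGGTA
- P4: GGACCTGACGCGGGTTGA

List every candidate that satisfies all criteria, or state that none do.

P1 (16 nt, A=2 T=8 G=2 C=4): length 16 ✓; 3' end TTT has 0 G/C, need ≥1 ✗; GC 6/16 = 37.5%, outside 44.4–59.0% ✗ — fails.
P2 (21 nt, A=5 T=4 G=5 C=7): length 21 ✓; 3' end GCA has 2 G/C ✓; GC 12/21 = 57.1% ✓ — passes.
P3 (19 nt, A=3 T=4 G=7 C=5): length 19 ✓; 3' end GTA has 1 G/C ✓; GC 12/19 = 63.2%, outside 44.4–59.0% ✗ — fails.
P4 (18 nt, A=3 T=3 G=8 C=4): length 18 ✓; 3' end TGA has 1 G/C ✓; GC 12/18 = 66.7%, outside 44.4–59.0% ✗ — fails.

P2 only.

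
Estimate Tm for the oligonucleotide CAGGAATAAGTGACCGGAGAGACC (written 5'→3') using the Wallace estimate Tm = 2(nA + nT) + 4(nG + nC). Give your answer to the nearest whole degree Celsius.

Base counts: A=9, T=2, G=8, C=5 (length 24).
Tm = 2·(9+2) + 4·(8+5) = 2·11 + 4·13 = 22 + 52 = 74°C.

74°C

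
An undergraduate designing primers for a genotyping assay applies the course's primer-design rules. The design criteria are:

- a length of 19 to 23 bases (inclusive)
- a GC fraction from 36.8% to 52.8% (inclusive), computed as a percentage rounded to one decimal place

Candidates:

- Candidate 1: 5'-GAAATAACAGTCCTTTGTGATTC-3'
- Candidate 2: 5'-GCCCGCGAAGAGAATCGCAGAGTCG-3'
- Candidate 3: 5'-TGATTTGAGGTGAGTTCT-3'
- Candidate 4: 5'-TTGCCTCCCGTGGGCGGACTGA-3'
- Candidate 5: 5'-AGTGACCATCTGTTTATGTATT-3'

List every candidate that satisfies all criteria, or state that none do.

Candidate 1 (23 nt, A=7 T=8 G=4 C=4): length 23 ✓; GC 8/23 = 34.8%, outside 36.8–52.8% ✗ — fails.
Candidate 2 (25 nt, A=7 T=2 G=9 C=7): length 25, outside 19–23 ✗; GC 16/25 = 64.0%, outside 36.8–52.8% ✗ — fails.
Candidate 3 (18 nt, A=3 T=8 G=6 C=1): length 18, outside 19–23 ✗; GC 7/18 = 38.9% ✓ — fails.
Candidate 4 (22 nt, A=2 T=5 G=8 C=7): length 22 ✓; GC 15/22 = 68.2%, outside 36.8–52.8% ✗ — fails.
Candidate 5 (22 nt, A=5 T=10 G=4 C=3): length 22 ✓; GC 7/22 = 31.8%, outside 36.8–52.8% ✗ — fails.

None of the candidates satisfy all criteria.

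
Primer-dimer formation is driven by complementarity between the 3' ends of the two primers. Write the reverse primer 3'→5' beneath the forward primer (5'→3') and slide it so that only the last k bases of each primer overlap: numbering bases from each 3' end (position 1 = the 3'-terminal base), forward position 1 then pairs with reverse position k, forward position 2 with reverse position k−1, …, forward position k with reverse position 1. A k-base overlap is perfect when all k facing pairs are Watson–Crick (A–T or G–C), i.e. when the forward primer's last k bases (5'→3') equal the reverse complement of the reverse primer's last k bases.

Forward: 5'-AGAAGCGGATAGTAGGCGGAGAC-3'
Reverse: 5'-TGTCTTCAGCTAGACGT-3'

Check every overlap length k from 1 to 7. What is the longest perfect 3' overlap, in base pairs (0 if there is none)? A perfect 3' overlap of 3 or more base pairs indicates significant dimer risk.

Longest perfect overlap: 2 complementary base pairs; below the dimer-risk threshold (threshold 3).

Last 7 bases (5'→3') — forward …CGGAGAC, reverse …TAGACGT.
Reverse complement of the reverse primer's last 7 bases: ACGTCTA; its first k bases are the reverse complement of the reverse primer's last k bases, so a perfect k-base overlap needs the forward primer's last k bases to equal them.
Comparing (forward last k vs required): k=1: C vs A ✗; k=2: AC vs AC ✓; k=3: GAC vs ACG ✗; k=4: AGAC vs ACGT ✗; k=5: GAGAC vs ACGTC ✗; k=6: GGAGAC vs ACGTCT ✗; k=7: CGGAGAC vs ACGTCTA ✗.
Only k = 2 is perfect, so the longest perfect 3' overlap is 2.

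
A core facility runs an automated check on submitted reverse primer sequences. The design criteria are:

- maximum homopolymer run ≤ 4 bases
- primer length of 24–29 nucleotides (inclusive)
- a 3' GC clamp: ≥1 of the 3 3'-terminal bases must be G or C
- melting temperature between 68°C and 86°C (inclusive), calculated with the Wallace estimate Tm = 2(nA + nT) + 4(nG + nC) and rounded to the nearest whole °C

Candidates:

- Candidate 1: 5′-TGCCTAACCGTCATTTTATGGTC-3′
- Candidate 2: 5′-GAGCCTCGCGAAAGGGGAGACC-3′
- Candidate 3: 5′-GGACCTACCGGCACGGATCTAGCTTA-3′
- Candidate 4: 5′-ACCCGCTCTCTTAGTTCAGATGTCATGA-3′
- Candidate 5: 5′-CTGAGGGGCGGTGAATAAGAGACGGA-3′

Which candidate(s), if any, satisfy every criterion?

Candidate 1 (23 nt, A=4 T=9 G=4 C=6): longest run = 4 ✓; length 23, outside 24–29 ✗; 3' end GTC has 2 G/C ✓; Tm = 2·13 + 4·10 = 66°C, outside 68–86°C ✗ — fails.
Candidate 2 (22 nt, A=6 T=1 G=9 C=6): longest run = 4 ✓; length 22, outside 24–29 ✗; 3' end ACC has 2 G/C ✓; Tm = 2·7 + 4·15 = 74°C ✓ — fails.
Candidate 3 (26 nt, A=6 T=5 G=7 C=8): longest run = 2 ✓; length 26 ✓; 3' end TTA has 0 G/C, need ≥1 ✗; Tm = 2·11 + 4·15 = 82°C ✓ — fails.
Candidate 4 (28 nt, A=6 T=9 G=5 C=8): longest run = 3 ✓; length 28 ✓; 3' end TGA has 1 G/C ✓; Tm = 2·15 + 4·13 = 82°C ✓ — passes.
Candidate 5 (26 nt, A=8 T=3 G=12 C=3): longest run = 4 ✓; length 26 ✓; 3' end GGA has 2 G/C ✓; Tm = 2·11 + 4·15 = 82°C ✓ — passes.

Candidate 4 and Candidate 5.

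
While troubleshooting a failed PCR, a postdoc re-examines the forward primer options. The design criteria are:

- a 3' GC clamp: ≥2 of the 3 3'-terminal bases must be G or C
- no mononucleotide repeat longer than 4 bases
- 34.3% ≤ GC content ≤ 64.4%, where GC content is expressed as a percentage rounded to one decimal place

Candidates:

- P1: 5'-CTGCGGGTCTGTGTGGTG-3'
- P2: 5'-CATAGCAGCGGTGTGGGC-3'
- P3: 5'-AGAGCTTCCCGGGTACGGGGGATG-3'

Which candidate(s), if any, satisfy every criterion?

P1 (18 nt, A=0 T=6 G=9 C=3): 3' end GTG has 2 G/C ✓; longest run = 3 ✓; GC 12/18 = 66.7%, outside 34.3–64.4% ✗ — fails.
P2 (18 nt, A=3 T=3 G=8 C=4): 3' end GGC has 3 G/C ✓; longest run = 3 ✓; GC 12/18 = 66.7%, outside 34.3–64.4% ✗ — fails.
P3 (24 nt, A=4 T=4 G=11 C=5): 3' end ATG has 1 G/C, need ≥2 ✗; longest run = 5, exceeds 4 ✗; GC 16/24 = 66.7%, outside 34.3–64.4% ✗ — fails.

None of the candidates satisfy all criteria.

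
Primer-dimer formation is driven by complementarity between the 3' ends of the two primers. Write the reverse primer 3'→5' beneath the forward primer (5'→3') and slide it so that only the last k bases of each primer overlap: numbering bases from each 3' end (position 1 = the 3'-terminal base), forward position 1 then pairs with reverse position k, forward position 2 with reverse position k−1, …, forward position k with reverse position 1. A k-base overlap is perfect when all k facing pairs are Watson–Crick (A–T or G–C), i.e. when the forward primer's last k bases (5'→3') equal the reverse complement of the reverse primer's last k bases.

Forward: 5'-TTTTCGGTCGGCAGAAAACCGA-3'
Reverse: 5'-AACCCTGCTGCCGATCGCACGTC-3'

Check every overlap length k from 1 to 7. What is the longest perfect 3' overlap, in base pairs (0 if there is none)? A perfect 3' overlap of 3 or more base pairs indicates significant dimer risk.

Last 7 bases (5'→3') — forward …AAACCGA, reverse …GCACGTC.
Reverse complement of the reverse primer's last 7 bases: GACGTGC; its first k bases are the reverse complement of the reverse primer's last k bases, so a perfect k-base overlap needs the forward primer's last k bases to equal them.
Comparing (forward last k vs required): k=1: A vs G ✗; k=2: GA vs GA ✓; k=3: CGA vs GAC ✗; k=4: CCGA vs GACG ✗; k=5: ACCGA vs GACGT ✗; k=6: AACCGA vs GACGTG ✗; k=7: AAACCGA vs GACGTGC ✗.
Only k = 2 is perfect, so the longest perfect 3' overlap is 2.

Longest perfect overlap: 2 complementary base pairs; below the dimer-risk threshold (threshold 3).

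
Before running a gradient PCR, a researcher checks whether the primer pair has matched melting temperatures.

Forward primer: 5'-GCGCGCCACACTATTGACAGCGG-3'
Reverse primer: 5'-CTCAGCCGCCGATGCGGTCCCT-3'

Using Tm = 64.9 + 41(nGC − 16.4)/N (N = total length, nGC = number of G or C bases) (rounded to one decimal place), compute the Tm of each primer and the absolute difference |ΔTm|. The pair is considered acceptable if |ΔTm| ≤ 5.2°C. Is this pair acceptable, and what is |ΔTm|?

Forward: G+C = 15, N = 23 → Tm = 64.9 + 41·(15 − 16.4)/23 = 62.4°C.
Reverse: G+C = 16, N = 22 → Tm = 64.9 + 41·(16 − 16.4)/22 = 64.2°C.
|ΔTm| = |62.4 − 64.2| = 1.8°C, ≤ 5.2°C.

|ΔTm| = 1.8°C; the pair is acceptable.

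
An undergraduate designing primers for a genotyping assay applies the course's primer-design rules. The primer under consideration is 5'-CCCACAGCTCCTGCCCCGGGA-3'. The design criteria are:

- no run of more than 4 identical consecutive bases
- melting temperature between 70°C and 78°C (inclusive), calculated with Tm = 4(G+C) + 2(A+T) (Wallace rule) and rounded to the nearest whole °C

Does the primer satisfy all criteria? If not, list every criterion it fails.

Base counts: A=3, T=2, G=5, C=11 (length 21).
homopolymer run: longest run = 4 ✓
Tm: Tm = 2·5 + 4·16 = 74°C ✓

Meets all criteria.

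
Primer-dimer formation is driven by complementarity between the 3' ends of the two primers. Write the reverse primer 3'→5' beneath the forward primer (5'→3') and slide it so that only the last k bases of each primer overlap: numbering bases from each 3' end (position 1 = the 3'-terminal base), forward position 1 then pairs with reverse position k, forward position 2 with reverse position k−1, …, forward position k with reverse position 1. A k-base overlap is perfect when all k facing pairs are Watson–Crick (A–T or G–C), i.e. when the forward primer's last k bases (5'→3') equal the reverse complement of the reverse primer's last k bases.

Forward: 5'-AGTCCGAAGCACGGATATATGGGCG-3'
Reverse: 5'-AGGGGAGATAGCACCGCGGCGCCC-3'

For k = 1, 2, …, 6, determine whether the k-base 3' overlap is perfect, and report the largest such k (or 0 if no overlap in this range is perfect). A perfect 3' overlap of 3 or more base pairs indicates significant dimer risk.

Last 6 bases (5'→3') — forward …TGGGCG, reverse …GCGCCC.
Reverse complement of the reverse primer's last 6 bases: GGGCGC; its first k bases are the reverse complement of the reverse primer's last k bases, so a perfect k-base overlap needs the forward primer's last k bases to equal them.
Comparing (forward last k vs required): k=1: G vs G ✓; k=2: CG vs GG ✗; k=3: GCG vs GGG ✗; k=4: GGCG vs GGGC ✗; k=5: GGGCG vs GGGCG ✓; k=6: TGGGCG vs GGGCGC ✗.
Perfect overlaps at k = 1, 5; the largest is 5.

Longest perfect overlap: 5 complementary base pairs; significant dimer risk (threshold 3).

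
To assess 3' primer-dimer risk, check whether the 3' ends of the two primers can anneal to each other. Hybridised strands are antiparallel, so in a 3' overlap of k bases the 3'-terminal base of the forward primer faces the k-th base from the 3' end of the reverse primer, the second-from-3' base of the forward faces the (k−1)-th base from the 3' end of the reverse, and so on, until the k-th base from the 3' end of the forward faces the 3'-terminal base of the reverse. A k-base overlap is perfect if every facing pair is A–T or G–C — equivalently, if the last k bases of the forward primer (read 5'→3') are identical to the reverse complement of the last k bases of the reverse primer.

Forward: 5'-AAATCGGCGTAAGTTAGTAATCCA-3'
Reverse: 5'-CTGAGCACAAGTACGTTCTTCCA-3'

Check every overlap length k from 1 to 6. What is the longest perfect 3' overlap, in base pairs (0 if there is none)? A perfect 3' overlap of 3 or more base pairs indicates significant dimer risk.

Last 6 bases (5'→3') — forward …AATCCA, reverse …CTTCCA.
Reverse complement of the reverse primer's last 6 bases: TGGAAG; its first k bases are the reverse complement of the reverse primer's last k bases, so a perfect k-base overlap needs the forward primer's last k bases to equal them.
Comparing (forward last k vs required): k=1: A vs T ✗; k=2: CA vs TG ✗; k=3: CCA vs TGG ✗; k=4: TCCA vs TGGA ✗; k=5: ATCCA vs TGGAA ✗; k=6: AATCCA vs TGGAAG ✗.
No overlap length from 1 to 6 is perfect, so the longest perfect 3' overlap is 0.

Longest perfect overlap: 0 complementary base pairs; below the dimer-risk threshold (threshold 3).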